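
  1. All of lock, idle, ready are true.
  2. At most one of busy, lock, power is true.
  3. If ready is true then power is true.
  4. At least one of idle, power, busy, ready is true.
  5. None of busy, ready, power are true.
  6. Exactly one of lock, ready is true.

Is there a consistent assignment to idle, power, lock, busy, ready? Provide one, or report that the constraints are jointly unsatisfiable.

Unsatisfiable

Case ready = True:
  Constraint (5) is violated (ready=T) — contradiction.
Case ready = False:
  Constraint (1) is violated (ready=F) — contradiction.
Both cases fail — unsatisfiable.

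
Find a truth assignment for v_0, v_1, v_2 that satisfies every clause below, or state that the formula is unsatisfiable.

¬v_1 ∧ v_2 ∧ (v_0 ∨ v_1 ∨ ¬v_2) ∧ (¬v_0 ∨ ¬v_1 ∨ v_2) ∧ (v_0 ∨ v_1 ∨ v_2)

v_0=T; v_1=F; v_2=T

Unit clause (¬v_1) forces v_1 = False.
Unit clause (v_2) forces v_2 = True.
In (v_0 ∨ v_1 ∨ ¬v_2) only v_0 is left, so v_0 = True.
Check each clause:
  (¬v_1): ¬v_1 holds.
  (v_2): v_2 holds.
  (v_0 ∨ v_1 ∨ ¬v_2): v_0 holds.
  (¬v_0 ∨ ¬v_1 ∨ v_2): ¬v_1 holds.
  (v_0 ∨ v_1 ∨ v_2): v_0 holds.
All clauses satisfied.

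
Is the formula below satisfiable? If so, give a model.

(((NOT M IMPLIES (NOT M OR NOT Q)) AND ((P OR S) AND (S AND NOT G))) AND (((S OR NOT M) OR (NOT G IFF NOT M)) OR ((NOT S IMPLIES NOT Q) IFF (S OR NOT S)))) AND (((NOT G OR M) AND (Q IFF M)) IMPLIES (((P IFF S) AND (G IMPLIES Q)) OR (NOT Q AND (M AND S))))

S = True, G = False, P = True, M = False, Q = True

  ((NOT M IMPLIES (NOT M OR NOT Q)) AND ((P OR S) AND (S AND NOT G))) AND (((S OR NOT M) OR (NOT G IFF NOT M)) OR ((NOT S IMPLIES NOT Q) IFF (S OR NOT S))) = True
    (NOT M IMPLIES (NOT M OR NOT Q)) AND ((P OR S) AND (S AND NOT G)) = True
      NOT M IMPLIES (NOT M OR NOT Q) = True
        NOT M = True
        NOT M OR NOT Q = True
          NOT M = True
          NOT Q = False
      (P OR S) AND (S AND NOT G) = True
        P OR S = True
        S AND NOT G = True
          NOT G = True
    ((S OR NOT M) OR (NOT G IFF NOT M)) OR ((NOT S IMPLIES NOT Q) IFF (S OR NOT S)) = True
      (S OR NOT M) OR (NOT G IFF NOT M) = True
        S OR NOT M = True
          NOT M = True
        NOT G IFF NOT M = True
          NOT G = True
          NOT M = True
      (NOT S IMPLIES NOT Q) IFF (S OR NOT S) = True
        NOT S IMPLIES NOT Q = True
          NOT S = False
          NOT Q = False
        S OR NOT S = True
          NOT S = False
  ((NOT G OR M) AND (Q IFF M)) IMPLIES (((P IFF S) AND (G IMPLIES Q)) OR (NOT Q AND (M AND S))) = True
    (NOT G OR M) AND (Q IFF M) = False
      NOT G OR M = True
        NOT G = True
      Q IFF M = False
    ((P IFF S) AND (G IMPLIES Q)) OR (NOT Q AND (M AND S)) = True
      (P IFF S) AND (G IMPLIES Q) = True
        P IFF S = True
        G IMPLIES Q = True
      NOT Q AND (M AND S) = False
        NOT Q = False
        M AND S = False
Both conjuncts True, so the formula holds.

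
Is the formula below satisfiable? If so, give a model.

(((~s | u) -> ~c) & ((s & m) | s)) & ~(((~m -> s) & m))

c: False; u: True; s: True; m: False

  ((~s | u) -> ~c) & ((s & m) | s) = True
    (~s | u) -> ~c = True
      ~s | u = True
        ~s = False
      ~c = True
    (s & m) | s = True
      s & m = False
  ~(((~m -> s) & m)) = True
    (~m -> s) & m = False
      ~m -> s = True
        ~m = True
Both conjuncts True, so the formula holds.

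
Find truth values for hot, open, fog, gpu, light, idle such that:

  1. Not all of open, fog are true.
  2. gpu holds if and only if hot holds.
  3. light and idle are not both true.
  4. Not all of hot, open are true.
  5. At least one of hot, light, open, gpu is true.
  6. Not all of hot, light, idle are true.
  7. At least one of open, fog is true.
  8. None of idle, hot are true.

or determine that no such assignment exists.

hot: False; open: True; fog: False; gpu: False; light: True; idle: False

  (1) {open, fog}: 1/2 true — not all ✓
  (2) gpu=F, hot=F — same ✓
  (3) light=T, idle=F — not both ✓
  (4) {hot, open}: 1/2 true — not all ✓
  (5) {hot, light, open, gpu}: 2 true — at least one ✓
  (6) {hot, light, idle}: 1/3 true — not all ✓
  (7) {open, fog}: 1 true — at least one ✓
  (8) {idle, hot}: 0 true — none ✓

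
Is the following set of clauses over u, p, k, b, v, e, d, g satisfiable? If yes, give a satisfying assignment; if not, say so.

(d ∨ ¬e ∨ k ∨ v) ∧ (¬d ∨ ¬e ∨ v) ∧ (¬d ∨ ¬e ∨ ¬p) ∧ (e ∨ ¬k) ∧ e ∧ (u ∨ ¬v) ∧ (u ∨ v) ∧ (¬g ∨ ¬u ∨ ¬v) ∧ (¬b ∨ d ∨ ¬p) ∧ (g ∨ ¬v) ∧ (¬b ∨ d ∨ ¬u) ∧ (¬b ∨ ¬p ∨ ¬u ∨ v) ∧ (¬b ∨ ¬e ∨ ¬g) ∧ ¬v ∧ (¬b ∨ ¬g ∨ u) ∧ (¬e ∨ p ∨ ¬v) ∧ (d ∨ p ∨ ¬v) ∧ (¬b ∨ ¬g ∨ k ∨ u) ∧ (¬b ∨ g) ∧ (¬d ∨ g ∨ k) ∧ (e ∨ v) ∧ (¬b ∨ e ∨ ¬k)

Unit clause (e) forces e = True.
Unit clause (¬v) forces v = False.
In (¬d ∨ ¬e ∨ v) only ¬d is left, so d = False.
In (u ∨ v) only u is left, so u = True.
In (¬b ∨ d ∨ ¬u) only ¬b is left, so b = False.
In (d ∨ ¬e ∨ k ∨ v) only k is left, so k = True.
Set p = True.
Set g = True.
All clauses satisfied.

u = True; p = True; k = True; b = False; v = False; e = True; d = False; g = True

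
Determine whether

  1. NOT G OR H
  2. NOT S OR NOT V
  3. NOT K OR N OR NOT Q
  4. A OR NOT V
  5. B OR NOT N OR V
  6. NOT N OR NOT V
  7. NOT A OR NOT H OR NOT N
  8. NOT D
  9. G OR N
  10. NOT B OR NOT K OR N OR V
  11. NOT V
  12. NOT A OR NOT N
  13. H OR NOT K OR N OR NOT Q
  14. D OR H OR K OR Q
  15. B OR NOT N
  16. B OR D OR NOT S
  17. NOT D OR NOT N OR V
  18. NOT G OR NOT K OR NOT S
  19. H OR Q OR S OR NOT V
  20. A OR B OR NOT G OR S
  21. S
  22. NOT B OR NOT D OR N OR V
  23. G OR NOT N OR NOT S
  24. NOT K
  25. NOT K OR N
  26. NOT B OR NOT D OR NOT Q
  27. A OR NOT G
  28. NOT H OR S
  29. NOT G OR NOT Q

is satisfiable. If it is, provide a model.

Unit clause (NOT D) forces D = False.
Unit clause (NOT V) forces V = False.
Unit clause (S) forces S = True.
Unit clause (NOT K) forces K = False.
In (B OR D OR NOT S) only B is left, so B = True.
Set H = True.
Try A = False:
  (A OR NOT G) forces G = False.
  (G OR N) forces N = True.
  clause (G OR NOT N OR NOT S) is falsified — backtrack.
So A = True.
  then (NOT A OR NOT H OR NOT N) forces N = False.
  then (G OR N) forces G = True.
  then (NOT G OR NOT Q) forces Q = False.
All clauses satisfied.

H = True, A = True, N = False, K = False, D = False, V = False, G = True, S = True, B = True, Q = False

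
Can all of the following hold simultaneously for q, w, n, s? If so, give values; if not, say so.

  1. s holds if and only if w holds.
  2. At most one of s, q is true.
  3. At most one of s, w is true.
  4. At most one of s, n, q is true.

q = False, w = False, n = False, s = False

  (1) s=F, w=F — same ✓
  (2) {s, q}: 0 true — at most one ✓
  (3) {s, w}: 0 true — at most one ✓
  (4) {s, n, q}: 0 true — at most one ✓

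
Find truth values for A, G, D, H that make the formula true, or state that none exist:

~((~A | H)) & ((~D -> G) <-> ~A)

A=T, G=F, D=F, H=F

  ~((~A | H)) = True
    ~A | H = False
      ~A = False
  (~D -> G) <-> ~A = True
    ~D -> G = False
      ~D = True
    ~A = False
Both conjuncts True, so the formula holds.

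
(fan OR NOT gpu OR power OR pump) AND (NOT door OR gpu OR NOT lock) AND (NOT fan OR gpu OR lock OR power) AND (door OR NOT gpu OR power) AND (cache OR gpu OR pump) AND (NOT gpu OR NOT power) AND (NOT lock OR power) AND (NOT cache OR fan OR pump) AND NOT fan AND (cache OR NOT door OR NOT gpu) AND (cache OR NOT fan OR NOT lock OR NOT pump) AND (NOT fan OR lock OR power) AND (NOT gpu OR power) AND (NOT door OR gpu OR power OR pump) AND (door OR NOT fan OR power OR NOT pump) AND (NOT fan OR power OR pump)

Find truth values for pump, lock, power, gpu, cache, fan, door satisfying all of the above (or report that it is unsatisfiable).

Unit clause (NOT fan) forces fan = False.
Try pump = False:
  (NOT cache OR fan OR pump) forces cache = False.
  (cache OR gpu OR pump) forces gpu = True.
  (fan OR NOT gpu OR power OR pump) forces power = True.
  clause (NOT gpu OR NOT power) is falsified — backtrack.
So pump = True.
Set lock = False.
Set power = False.
  then (NOT gpu OR power) forces gpu = False.
Set cache = True.
Set door = False.
All clauses satisfied.

pump: True; lock: False; power: False; gpu: False; cache: True; fan: False; door: False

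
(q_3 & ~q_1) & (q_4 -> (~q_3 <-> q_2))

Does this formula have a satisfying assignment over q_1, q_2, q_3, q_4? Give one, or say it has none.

q_1 = False, q_2 = False, q_3 = True, q_4 = True

  q_3 & ~q_1 = True
    ~q_1 = True
  q_4 -> (~q_3 <-> q_2) = True
    ~q_3 <-> q_2 = True
      ~q_3 = False
Both conjuncts True, so the formula holds.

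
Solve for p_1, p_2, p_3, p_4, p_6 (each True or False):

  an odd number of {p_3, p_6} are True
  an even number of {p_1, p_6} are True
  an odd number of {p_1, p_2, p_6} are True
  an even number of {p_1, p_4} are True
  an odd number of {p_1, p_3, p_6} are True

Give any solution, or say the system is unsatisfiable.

p_1: False, p_2: True, p_3: True, p_4: False, p_6: False

{p_3, p_6}: 1 true → odd ✓
{p_1, p_6}: 0 true → even ✓
{p_1, p_2, p_6}: 1 true → odd ✓
{p_1, p_4}: 0 true → even ✓
{p_1, p_3, p_6}: 1 true → odd ✓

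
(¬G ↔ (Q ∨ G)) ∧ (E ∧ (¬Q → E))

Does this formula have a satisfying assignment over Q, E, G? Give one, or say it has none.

Q = True; E = True; G = False

  ¬G ↔ (Q ∨ G) = True
    ¬G = True
    Q ∨ G = True
  E ∧ (¬Q → E) = True
    ¬Q → E = True
      ¬Q = False
Both conjuncts True, so the formula holds.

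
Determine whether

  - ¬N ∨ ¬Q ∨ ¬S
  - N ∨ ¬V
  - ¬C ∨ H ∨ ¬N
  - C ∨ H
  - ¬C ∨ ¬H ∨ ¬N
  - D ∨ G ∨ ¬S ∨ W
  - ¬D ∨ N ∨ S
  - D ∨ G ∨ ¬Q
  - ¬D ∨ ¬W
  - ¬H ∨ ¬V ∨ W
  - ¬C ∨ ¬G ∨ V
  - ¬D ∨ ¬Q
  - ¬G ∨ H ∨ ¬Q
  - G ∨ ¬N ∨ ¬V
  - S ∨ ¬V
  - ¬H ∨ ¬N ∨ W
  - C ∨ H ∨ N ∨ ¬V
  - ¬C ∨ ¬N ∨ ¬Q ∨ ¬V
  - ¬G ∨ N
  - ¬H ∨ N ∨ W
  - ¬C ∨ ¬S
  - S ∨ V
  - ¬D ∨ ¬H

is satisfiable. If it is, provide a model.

S=T, V=T, D=F, G=T, W=T, H=T, C=F, N=T, Q=F

Set S = True.
  then (¬C ∨ ¬S) forces C = False.
  then (C ∨ H) forces H = True.
  then (¬D ∨ ¬H) forces D = False.
Set V = True.
  then (N ∨ ¬V) forces N = True.
  then (¬H ∨ ¬V ∨ W) forces W = True.
  then (G ∨ ¬N ∨ ¬V) forces G = True.
  then (¬N ∨ ¬Q ∨ ¬S) forces Q = False.
All clauses satisfied.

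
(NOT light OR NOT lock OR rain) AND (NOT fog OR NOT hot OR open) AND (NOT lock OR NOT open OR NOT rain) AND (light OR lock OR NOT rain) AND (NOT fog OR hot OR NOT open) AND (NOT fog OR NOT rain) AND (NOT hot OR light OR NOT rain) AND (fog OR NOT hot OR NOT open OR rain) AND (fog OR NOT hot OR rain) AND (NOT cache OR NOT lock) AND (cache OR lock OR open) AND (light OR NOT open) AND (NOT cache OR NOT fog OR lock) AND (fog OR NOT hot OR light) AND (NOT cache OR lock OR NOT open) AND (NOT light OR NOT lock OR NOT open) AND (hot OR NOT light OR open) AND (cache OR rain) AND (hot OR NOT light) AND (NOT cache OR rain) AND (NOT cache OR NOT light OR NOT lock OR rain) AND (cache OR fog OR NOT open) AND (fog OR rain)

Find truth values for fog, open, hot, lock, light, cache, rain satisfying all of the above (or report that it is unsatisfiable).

Try fog = True:
  (NOT fog OR NOT rain) forces rain = False.
  (cache OR rain) forces cache = True.
  clause (NOT cache OR rain) is falsified — backtrack.
So fog = False.
  then (fog OR rain) forces rain = True.
Set open = False.
Set hot = True.
  then (NOT hot OR light OR NOT rain) forces light = True.
Set lock = False.
  then (cache OR lock OR open) forces cache = True.
All clauses satisfied.

fog: False; open: False; hot: True; lock: False; light: True; cache: True; rain: True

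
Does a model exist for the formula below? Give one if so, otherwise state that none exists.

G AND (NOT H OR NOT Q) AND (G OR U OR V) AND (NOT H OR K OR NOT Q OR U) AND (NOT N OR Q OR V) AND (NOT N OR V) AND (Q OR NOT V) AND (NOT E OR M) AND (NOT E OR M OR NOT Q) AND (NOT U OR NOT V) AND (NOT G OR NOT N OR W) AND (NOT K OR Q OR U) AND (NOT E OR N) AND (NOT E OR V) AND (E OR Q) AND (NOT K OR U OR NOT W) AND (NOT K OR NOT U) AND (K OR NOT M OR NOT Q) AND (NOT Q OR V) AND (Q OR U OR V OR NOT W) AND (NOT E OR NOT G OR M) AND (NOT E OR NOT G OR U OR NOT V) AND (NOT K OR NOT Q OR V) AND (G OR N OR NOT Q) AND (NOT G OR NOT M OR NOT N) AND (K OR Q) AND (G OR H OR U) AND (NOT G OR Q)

Unit clause (G) forces G = True.
In (NOT G OR Q) only Q is left, so Q = True.
In (NOT H OR NOT Q) only NOT H is left, so H = False.
In (NOT Q OR V) only V is left, so V = True.
In (NOT U OR NOT V) only NOT U is left, so U = False.
In (NOT E OR NOT G OR U OR NOT V) only NOT E is left, so E = False.
Set M = False.
Set N = False.
Set W = False.
Set K = True.
All clauses satisfied.

M: False, G: True, N: False, V: True, U: False, E: False, H: False, W: False, K: True, Q: True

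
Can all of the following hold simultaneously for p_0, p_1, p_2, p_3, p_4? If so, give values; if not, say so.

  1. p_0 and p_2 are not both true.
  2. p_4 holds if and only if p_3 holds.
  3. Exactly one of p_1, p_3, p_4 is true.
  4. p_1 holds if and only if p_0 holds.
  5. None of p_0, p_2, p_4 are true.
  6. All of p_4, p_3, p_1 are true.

The formula is unsatisfiable.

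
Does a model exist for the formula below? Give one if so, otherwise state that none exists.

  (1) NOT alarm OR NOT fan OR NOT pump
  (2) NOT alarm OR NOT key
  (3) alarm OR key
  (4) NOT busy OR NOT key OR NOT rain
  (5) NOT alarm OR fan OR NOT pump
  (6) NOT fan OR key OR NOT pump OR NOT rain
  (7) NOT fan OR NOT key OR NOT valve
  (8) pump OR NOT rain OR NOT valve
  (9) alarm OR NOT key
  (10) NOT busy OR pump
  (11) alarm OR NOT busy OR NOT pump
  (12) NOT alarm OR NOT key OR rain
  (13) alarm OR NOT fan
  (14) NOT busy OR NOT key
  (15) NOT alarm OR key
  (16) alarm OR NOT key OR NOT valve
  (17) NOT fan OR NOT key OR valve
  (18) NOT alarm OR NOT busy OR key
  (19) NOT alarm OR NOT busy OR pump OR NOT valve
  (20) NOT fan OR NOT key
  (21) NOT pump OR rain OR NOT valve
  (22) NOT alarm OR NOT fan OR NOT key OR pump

UNSATISFIABLE

Case alarm = True:
  (NOT alarm OR NOT key) forces key = False.
  Clause (NOT alarm OR key) is falsified — contradiction.
Case alarm = False:
  (alarm OR key) forces key = True.
  Clause (alarm OR NOT key) is falsified — contradiction.
Both cases fail, so the formula is unsatisfiable.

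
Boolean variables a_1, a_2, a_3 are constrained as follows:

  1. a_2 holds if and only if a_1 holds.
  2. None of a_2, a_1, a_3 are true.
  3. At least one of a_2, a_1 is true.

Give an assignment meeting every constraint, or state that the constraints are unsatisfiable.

No satisfying assignment exists.

Case a_1 = True:
  Constraint (2) is violated (a_1=T) — contradiction.
Case a_1 = False:
  (1) with a_1=F forces a_2 = False.
  Constraint (3) is violated (a_2=F, a_1=F) — contradiction.
Both cases fail — unsatisfiable.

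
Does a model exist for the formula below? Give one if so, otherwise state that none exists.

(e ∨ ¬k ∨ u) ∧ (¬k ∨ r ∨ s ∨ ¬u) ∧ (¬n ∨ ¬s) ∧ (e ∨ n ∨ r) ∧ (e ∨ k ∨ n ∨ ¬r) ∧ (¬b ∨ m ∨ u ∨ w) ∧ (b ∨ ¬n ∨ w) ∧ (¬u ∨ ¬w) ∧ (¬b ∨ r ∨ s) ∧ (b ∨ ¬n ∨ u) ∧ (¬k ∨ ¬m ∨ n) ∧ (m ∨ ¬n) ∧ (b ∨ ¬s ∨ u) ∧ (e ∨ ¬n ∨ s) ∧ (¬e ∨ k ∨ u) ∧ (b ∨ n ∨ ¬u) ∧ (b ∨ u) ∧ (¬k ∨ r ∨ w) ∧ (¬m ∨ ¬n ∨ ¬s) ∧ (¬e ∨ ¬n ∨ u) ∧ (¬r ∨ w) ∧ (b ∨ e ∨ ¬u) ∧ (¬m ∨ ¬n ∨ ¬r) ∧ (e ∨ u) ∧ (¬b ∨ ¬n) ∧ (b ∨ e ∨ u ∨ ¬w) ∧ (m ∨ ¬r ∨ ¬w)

Set r = False.
Set k = True.
  then (¬k ∨ r ∨ w) forces w = True.
  then (¬u ∨ ¬w) forces u = False.
  then (b ∨ u) forces b = True.
  then (e ∨ u) forces e = True.
  then (¬b ∨ ¬n) forces n = False.
  then (¬b ∨ r ∨ s) forces s = True.
  then (¬k ∨ ¬m ∨ n) forces m = False.
All clauses satisfied.

r = False, k = True, w = True, u = False, e = True, b = True, s = True, m = False, n = False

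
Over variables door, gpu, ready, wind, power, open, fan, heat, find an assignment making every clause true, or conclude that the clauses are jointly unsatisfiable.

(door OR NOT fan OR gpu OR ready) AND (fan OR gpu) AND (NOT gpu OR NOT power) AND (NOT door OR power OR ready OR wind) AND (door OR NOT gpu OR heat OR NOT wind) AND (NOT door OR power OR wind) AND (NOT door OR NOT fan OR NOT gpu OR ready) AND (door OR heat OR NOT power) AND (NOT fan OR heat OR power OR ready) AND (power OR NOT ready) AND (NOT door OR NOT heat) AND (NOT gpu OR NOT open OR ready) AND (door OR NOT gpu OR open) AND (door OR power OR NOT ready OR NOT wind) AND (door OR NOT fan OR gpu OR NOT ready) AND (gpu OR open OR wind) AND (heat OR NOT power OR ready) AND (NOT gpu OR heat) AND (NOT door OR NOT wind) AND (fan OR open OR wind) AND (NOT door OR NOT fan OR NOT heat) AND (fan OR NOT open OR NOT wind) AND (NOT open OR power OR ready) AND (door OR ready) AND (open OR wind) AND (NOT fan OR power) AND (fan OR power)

door=T, gpu=F, ready=T, wind=F, power=T, open=T, fan=T, heat=F

Try door = False:
  (door OR ready) forces ready = True.
  (power OR NOT ready) forces power = True.
  (NOT gpu OR NOT power) forces gpu = False.
  (fan OR gpu) forces fan = True.
  clause (door OR NOT fan OR gpu OR NOT ready) is falsified — backtrack.
So door = True.
  then (NOT door OR NOT heat) forces heat = False.
  then (NOT gpu OR heat) forces gpu = False.
  then (NOT door OR NOT wind) forces wind = False.
  then (open OR wind) forces open = True.
  then (fan OR gpu) forces fan = True.
  then (NOT door OR power OR wind) forces power = True.
  then (heat OR NOT power OR ready) forces ready = True.
All clauses satisfied.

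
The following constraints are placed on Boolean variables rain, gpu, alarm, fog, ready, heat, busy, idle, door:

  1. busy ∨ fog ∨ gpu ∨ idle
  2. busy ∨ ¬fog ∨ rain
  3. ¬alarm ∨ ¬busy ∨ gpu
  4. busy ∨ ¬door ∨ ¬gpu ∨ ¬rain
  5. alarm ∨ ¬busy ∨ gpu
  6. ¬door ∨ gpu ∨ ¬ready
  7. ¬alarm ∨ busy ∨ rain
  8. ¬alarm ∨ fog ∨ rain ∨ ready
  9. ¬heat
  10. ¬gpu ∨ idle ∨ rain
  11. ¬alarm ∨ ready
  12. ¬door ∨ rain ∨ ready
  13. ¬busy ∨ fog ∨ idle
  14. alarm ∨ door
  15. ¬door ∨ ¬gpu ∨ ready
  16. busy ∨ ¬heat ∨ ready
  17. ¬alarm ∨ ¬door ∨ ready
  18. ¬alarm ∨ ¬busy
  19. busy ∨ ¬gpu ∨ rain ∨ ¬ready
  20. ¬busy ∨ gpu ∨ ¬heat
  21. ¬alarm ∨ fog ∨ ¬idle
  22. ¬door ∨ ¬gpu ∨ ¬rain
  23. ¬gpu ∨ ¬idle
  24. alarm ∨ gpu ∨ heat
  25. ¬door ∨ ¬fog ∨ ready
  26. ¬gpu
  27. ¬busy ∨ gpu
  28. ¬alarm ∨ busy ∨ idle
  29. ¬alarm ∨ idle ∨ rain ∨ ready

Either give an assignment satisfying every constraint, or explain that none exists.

rain=T; gpu=F; alarm=T; fog=T; ready=T; heat=F; busy=F; idle=T; door=F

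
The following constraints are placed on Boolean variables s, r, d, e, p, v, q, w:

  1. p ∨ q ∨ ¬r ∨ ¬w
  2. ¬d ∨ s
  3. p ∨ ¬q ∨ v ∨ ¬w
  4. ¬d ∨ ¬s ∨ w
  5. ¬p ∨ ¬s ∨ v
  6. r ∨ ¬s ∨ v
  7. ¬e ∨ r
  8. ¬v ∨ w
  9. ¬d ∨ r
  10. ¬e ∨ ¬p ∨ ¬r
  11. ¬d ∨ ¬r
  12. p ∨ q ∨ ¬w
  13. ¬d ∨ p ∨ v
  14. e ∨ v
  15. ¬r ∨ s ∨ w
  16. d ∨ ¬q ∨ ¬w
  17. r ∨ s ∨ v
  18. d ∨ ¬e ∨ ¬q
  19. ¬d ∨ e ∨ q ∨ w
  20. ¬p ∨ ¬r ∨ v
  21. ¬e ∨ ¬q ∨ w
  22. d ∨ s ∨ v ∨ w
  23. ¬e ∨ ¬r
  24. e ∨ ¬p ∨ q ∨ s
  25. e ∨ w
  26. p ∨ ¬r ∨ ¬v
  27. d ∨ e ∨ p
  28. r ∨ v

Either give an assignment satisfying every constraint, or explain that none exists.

Set s = True.
Set r = False.
  then (r ∨ ¬s ∨ v) forces v = True.
  then (¬e ∨ r) forces e = False.
  then (¬v ∨ w) forces w = True.
  then (¬d ∨ r) forces d = False.
  then (d ∨ ¬q ∨ ¬w) forces q = False.
  then (d ∨ e ∨ p) forces p = True.
All clauses satisfied.

s: True, r: False, d: False, e: False, p: True, v: True, q: False, w: True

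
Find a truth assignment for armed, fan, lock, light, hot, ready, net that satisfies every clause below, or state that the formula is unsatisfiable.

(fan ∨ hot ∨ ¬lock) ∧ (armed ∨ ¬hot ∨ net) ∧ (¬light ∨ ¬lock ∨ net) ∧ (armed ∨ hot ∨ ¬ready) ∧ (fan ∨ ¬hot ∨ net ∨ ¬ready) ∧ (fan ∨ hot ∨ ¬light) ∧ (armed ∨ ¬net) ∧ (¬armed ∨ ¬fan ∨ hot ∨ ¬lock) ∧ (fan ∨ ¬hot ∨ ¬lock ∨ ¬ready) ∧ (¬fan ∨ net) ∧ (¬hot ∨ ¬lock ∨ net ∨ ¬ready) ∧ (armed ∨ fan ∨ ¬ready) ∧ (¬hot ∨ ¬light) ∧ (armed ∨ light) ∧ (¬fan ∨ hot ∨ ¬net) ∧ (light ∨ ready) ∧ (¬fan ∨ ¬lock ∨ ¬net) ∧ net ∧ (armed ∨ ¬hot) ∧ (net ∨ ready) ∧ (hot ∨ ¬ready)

Unit clause (net) forces net = True.
In (armed ∨ ¬net) only armed is left, so armed = True.
Set fan = True.
  then (¬fan ∨ hot ∨ ¬net) forces hot = True.
  then (¬fan ∨ ¬lock ∨ ¬net) forces lock = False.
  then (¬hot ∨ ¬light) forces light = False.
  then (light ∨ ready) forces ready = True.
All clauses satisfied.

armed = True, fan = True, lock = False, light = False, hot = True, ready = True, net = True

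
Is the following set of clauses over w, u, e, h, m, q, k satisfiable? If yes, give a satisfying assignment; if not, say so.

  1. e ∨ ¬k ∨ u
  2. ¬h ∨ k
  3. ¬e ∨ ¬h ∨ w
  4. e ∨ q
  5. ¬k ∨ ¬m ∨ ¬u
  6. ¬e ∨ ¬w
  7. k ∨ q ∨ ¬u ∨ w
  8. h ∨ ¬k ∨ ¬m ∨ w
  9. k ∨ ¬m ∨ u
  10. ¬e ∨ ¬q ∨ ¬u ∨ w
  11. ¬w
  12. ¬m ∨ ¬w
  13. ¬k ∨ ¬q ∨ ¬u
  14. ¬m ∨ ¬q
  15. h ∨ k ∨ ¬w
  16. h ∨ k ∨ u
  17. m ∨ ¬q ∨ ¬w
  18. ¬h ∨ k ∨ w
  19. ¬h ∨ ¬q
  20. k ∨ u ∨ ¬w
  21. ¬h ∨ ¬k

w=F; u=T; e=T; h=F; m=F; q=F; k=T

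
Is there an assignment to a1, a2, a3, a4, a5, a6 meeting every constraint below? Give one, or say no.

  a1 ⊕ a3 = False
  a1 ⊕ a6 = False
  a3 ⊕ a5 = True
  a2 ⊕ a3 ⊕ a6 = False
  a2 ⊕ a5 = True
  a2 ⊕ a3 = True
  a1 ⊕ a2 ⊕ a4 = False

UNSATISFIABLE

Adding constraints 3, 5, 6 mod 2: every variable appears an even number of times on the left, so the left side is 0.
But the right sides sum to 1 (mod 2). 0 ≠ 1 — the system is inconsistent.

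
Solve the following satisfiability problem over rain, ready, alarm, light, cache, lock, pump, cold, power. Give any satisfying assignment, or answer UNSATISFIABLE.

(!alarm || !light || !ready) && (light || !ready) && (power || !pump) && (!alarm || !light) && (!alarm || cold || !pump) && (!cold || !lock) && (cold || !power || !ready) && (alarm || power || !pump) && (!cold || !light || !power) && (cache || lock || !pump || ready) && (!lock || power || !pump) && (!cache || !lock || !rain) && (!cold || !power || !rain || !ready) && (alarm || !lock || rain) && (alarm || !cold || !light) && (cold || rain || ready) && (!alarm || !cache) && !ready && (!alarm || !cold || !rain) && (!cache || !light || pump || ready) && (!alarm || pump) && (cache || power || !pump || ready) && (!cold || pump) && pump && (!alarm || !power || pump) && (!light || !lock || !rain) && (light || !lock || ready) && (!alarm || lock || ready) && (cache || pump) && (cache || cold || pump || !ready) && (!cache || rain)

rain = True, ready = False, alarm = False, light = False, cache = True, lock = False, pump = True, cold = True, power = True

Unit clause (!ready) forces ready = False.
Unit clause (pump) forces pump = True.
In (power || !pump) only power is left, so power = True.
Try rain = False:
  (cold || rain || ready) forces cold = True.
  (!cold || !lock) forces lock = False.
  (!cold || !light || !power) forces light = False.
  (cache || lock || !pump || ready) forces cache = True.
  clause (!cache || rain) is falsified — backtrack.
So rain = True.
Set alarm = False.
Set light = False.
  then (light || !lock || ready) forces lock = False.
  then (cache || lock || !pump || ready) forces cache = True.
Set cold = True.
All clauses satisfied.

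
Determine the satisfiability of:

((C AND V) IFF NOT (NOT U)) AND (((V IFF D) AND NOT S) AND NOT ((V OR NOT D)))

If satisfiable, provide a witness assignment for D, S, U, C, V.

The formula is unsatisfiable.

Case V = True: the conjunct NOT ((V OR NOT D)) becomes NOT ((True OR NOT D)) = False.
Case V = False: the formula simplifies to NOT U AND ((NOT D AND NOT S) AND NOT (NOT D)).
  D = True: the conjunct NOT D is False.
  D = False: the conjunct NOT (NOT D) becomes NOT (NOT False) = False.
Both cases fail — unsatisfiable.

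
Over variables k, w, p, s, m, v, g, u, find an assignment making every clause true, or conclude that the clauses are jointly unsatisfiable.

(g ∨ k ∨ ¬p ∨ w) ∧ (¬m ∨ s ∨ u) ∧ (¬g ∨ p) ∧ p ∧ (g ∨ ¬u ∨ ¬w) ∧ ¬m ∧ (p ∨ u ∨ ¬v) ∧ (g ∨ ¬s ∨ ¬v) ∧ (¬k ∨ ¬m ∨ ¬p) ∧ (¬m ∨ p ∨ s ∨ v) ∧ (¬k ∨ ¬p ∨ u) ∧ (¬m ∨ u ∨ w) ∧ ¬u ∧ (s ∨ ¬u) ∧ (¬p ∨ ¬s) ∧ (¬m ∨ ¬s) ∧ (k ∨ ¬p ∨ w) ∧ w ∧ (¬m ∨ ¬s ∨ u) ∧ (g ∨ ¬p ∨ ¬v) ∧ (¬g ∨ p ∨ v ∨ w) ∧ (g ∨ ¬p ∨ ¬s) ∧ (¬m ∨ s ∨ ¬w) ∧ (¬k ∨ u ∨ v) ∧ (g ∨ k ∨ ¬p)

Unit clause (p) forces p = True.
Unit clause (¬m) forces m = False.
Unit clause (¬u) forces u = False.
In (¬p ∨ ¬s) only ¬s is left, so s = False.
Unit clause (w) forces w = True.
In (¬k ∨ ¬p ∨ u) only ¬k is left, so k = False.
In (g ∨ k ∨ ¬p) only g is left, so g = True.
Set v = False.
All clauses satisfied.

k = False, w = True, p = True, s = False, m = False, v = False, g = True, u = False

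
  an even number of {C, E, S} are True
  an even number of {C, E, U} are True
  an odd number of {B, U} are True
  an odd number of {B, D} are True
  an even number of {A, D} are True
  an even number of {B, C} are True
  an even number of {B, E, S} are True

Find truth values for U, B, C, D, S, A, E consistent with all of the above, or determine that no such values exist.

U=F, B=T, C=T, D=F, S=F, A=F, E=T

{C, E, S}: 2 true → even ✓
{C, E, U}: 2 true → even ✓
{B, U}: 1 true → odd ✓
{B, D}: 1 true → odd ✓
{A, D}: 0 true → even ✓
{B, C}: 2 true → even ✓
{B, E, S}: 2 true → even ✓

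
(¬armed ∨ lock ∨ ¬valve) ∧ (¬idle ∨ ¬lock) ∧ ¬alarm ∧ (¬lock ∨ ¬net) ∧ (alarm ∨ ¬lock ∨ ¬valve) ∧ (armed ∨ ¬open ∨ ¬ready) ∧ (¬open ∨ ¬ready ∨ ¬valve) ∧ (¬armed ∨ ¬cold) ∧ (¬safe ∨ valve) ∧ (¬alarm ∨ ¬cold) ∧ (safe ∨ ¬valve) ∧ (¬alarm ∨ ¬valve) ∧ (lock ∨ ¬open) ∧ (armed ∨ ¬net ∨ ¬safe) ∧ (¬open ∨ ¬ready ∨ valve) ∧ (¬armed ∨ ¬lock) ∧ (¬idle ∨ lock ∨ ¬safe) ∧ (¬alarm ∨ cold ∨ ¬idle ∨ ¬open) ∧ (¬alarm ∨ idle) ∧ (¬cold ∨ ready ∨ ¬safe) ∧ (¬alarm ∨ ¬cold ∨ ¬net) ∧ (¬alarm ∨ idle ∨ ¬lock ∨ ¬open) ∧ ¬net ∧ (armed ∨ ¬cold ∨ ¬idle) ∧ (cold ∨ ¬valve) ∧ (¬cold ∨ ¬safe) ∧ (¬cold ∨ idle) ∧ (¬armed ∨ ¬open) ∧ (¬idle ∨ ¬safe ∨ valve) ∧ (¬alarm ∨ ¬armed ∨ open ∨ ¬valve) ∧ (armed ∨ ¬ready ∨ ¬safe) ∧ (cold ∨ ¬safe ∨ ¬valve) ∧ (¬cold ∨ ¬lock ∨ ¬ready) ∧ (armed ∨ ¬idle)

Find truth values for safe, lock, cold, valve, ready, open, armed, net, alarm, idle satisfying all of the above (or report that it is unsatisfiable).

Unit clause (¬alarm) forces alarm = False.
Unit clause (¬net) forces net = False.
Set safe = False.
  then (safe ∨ ¬valve) forces valve = False.
Set lock = False.
  then (lock ∨ ¬open) forces open = False.
Try cold = True:
  (¬armed ∨ ¬cold) forces armed = False.
  (armed ∨ ¬cold ∨ ¬idle) forces idle = False.
  clause (¬cold ∨ idle) is falsified — backtrack.
So cold = False.
Set ready = False.
Set armed = False.
  then (armed ∨ ¬idle) forces idle = False.
All clauses satisfied.

safe: False, lock: False, cold: False, valve: False, ready: False, open: False, armed: False, net: False, alarm: False, idle: False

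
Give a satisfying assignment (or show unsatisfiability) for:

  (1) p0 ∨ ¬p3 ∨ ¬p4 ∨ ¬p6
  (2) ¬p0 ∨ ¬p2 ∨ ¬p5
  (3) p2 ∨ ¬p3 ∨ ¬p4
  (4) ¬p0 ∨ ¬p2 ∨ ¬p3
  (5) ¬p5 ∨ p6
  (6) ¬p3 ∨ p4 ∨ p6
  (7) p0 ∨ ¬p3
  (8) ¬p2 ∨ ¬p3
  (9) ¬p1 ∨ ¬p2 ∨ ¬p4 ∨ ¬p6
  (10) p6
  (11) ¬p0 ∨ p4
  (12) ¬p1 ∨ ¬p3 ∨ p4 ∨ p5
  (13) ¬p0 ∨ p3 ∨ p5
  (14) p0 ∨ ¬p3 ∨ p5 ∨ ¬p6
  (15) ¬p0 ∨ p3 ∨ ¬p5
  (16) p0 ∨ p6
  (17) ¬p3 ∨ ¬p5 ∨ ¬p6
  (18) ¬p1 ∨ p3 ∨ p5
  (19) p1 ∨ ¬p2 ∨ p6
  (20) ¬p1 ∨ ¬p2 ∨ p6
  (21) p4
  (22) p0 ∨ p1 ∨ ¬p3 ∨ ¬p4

p0 = False, p1 = False, p2 = False, p3 = False, p4 = True, p5 = True, p6 = True

Unit clause (p6) forces p6 = True.
Unit clause (p4) forces p4 = True.
Set p0 = False.
  then (p0 ∨ ¬p3 ∨ ¬p4 ∨ ¬p6) forces p3 = False.
Set p1 = False.
Set p2 = False.
Set p5 = True.
All clauses satisfied.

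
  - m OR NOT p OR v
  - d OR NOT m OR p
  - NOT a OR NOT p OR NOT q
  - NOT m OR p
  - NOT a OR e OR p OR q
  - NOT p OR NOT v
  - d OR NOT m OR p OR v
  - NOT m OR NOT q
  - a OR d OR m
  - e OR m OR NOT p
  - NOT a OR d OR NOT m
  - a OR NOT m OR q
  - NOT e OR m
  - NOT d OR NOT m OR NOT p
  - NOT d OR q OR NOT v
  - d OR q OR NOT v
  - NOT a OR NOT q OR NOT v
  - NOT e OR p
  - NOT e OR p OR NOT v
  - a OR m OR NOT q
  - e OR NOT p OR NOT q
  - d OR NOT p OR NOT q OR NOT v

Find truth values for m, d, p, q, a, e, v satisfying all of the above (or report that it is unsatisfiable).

Set m = False.
  then (NOT e OR m) forces e = False.
  then (e OR m OR NOT p) forces p = False.
Set d = False.
  then (a OR d OR m) forces a = True.
  then (NOT a OR e OR p OR q) forces q = True.
  then (NOT a OR NOT q OR NOT v) forces v = False.
All clauses satisfied.

m: False; d: False; p: False; q: True; a: True; e: False; v: False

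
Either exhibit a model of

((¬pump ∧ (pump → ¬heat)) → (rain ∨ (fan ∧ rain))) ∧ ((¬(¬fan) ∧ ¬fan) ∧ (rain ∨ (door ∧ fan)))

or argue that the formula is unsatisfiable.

No satisfying assignment exists.

Case fan = True: the conjunct ¬fan is False.
Case fan = False: the conjunct ¬(¬fan) becomes ¬(¬False) = False.
Both cases fail — unsatisfiable.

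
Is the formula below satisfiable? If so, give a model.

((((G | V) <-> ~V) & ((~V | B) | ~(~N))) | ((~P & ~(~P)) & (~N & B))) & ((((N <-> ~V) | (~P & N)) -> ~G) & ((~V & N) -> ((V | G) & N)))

B = False; G = True; P = True; N = False; V = False

  (((G | V) <-> ~V) & ((~V | B) | ~(~N))) | ((~P & ~(~P)) & (~N & B)) = True
    ((G | V) <-> ~V) & ((~V | B) | ~(~N)) = True
      (G | V) <-> ~V = True
        G | V = True
        ~V = True
      (~V | B) | ~(~N) = True
        ~V | B = True
          ~V = True
        ~(~N) = False
          ~N = True
    (~P & ~(~P)) & (~N & B) = False
      ~P & ~(~P) = False
        ~P = False
        ~(~P) = True
          ~P = False
      ~N & B = False
        ~N = True
  (((N <-> ~V) | (~P & N)) -> ~G) & ((~V & N) -> ((V | G) & N)) = True
    ((N <-> ~V) | (~P & N)) -> ~G = True
      (N <-> ~V) | (~P & N) = False
        N <-> ~V = False
          ~V = True
        ~P & N = False
          ~P = False
      ~G = False
    (~V & N) -> ((V | G) & N) = True
      ~V & N = False
        ~V = True
      (V | G) & N = False
        V | G = True
Both conjuncts True, so the formula holds.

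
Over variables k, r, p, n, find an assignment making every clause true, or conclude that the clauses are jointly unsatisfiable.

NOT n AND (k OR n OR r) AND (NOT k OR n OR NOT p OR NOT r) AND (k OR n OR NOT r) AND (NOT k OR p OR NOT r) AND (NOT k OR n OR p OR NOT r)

Unit clause (NOT n) forces n = False.
Set k = True.
Try r = True:
  (NOT k OR n OR NOT p OR NOT r) forces p = False.
  clause (NOT k OR p OR NOT r) is falsified — backtrack.
So r = False.
Set p = True.
All clauses satisfied.

k = True; r = False; p = True; n = False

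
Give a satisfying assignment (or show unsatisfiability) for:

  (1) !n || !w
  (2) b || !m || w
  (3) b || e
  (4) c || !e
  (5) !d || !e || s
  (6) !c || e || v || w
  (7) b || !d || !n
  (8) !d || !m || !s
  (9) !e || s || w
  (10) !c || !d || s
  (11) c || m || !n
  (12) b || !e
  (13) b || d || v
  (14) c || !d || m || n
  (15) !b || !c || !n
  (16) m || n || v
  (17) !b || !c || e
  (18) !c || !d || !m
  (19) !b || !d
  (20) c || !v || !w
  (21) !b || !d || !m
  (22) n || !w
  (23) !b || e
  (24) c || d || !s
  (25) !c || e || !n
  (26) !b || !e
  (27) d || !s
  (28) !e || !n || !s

The formula is unsatisfiable.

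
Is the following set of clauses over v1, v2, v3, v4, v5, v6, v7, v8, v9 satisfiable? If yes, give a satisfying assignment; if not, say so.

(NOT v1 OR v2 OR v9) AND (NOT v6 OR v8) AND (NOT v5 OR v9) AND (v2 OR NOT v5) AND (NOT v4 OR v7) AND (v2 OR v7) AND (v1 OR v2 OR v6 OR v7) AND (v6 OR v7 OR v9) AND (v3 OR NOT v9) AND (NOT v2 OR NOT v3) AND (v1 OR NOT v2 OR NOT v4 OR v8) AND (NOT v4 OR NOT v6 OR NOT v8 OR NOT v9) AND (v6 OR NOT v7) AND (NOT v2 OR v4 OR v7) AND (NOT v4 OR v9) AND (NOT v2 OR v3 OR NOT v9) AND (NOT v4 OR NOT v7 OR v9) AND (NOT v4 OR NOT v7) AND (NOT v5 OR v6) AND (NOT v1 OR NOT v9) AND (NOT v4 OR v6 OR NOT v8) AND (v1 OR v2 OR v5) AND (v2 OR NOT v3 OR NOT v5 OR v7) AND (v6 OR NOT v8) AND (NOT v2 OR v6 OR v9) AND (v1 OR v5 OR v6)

v1 = False, v2 = True, v3 = False, v4 = False, v5 = False, v6 = True, v7 = True, v8 = True, v9 = False

Set v1 = False.
Try v2 = False:
  (v2 OR NOT v5) forces v5 = False.
  clause (v1 OR v2 OR v5) is falsified — backtrack.
So v2 = True.
  then (NOT v2 OR NOT v3) forces v3 = False.
  then (NOT v2 OR v3 OR NOT v9) forces v9 = False.
  then (NOT v2 OR v6 OR v9) forces v6 = True.
  then (NOT v6 OR v8) forces v8 = True.
  then (NOT v5 OR v9) forces v5 = False.
  then (NOT v4 OR v9) forces v4 = False.
  then (NOT v2 OR v4 OR v7) forces v7 = True.
All clauses satisfied.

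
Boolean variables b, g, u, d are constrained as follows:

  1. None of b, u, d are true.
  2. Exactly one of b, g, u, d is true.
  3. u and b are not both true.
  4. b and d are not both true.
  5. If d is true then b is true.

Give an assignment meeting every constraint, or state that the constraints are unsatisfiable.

b = False, g = True, u = False, d = False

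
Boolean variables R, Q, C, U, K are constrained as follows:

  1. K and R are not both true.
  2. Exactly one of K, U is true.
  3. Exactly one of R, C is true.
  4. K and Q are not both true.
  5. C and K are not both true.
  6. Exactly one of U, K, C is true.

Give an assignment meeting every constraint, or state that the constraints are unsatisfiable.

R: True, Q: False, C: False, U: True, K: False

  (1) K=F, R=T — not both ✓
  (2) {K, U}: 1 true — exactly one ✓
  (3) {R, C}: 1 true — exactly one ✓
  (4) K=F, Q=F — not both ✓
  (5) C=F, K=F — not both ✓
  (6) {U, K, C}: 1 true — exactly one ✓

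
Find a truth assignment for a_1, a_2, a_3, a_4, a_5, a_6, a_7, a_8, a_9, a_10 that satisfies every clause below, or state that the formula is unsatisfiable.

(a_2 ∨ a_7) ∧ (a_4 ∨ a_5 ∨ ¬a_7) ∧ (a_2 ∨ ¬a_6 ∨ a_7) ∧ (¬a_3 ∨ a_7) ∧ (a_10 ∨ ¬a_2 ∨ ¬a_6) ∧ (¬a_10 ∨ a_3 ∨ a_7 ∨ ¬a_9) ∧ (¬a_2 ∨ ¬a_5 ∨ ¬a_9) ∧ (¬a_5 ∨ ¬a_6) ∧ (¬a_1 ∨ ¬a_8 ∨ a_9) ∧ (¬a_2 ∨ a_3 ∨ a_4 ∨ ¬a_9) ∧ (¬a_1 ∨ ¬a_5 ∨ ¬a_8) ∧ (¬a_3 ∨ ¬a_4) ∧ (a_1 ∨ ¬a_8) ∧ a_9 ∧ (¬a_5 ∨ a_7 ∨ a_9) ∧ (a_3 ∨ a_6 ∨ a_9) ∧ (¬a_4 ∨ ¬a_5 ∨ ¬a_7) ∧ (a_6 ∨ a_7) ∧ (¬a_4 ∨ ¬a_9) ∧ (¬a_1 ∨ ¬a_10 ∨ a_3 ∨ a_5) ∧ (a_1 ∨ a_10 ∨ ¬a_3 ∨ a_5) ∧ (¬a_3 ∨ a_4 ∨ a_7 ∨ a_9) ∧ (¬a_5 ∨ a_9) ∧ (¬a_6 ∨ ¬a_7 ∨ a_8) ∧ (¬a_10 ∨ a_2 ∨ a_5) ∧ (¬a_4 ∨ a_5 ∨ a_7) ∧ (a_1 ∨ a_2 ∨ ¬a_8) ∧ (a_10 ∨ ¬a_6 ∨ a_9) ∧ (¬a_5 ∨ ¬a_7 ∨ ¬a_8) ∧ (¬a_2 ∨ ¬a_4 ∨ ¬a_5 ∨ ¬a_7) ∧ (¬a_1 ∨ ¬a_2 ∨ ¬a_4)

a_1 = True, a_2 = False, a_3 = True, a_4 = False, a_5 = True, a_6 = False, a_7 = True, a_8 = False, a_9 = True, a_10 = True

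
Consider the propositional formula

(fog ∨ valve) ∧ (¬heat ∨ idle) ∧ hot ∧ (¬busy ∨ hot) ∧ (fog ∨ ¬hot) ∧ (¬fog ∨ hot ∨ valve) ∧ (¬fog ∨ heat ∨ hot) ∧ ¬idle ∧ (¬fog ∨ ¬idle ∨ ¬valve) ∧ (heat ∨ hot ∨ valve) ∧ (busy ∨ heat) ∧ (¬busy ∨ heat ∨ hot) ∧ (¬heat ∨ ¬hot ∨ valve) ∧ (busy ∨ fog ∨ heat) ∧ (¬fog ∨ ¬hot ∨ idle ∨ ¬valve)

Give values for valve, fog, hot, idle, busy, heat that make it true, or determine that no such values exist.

valve = False; fog = True; hot = True; idle = False; busy = True; heat = False

Unit clause (hot) forces hot = True.
In (fog ∨ ¬hot) only fog is left, so fog = True.
Unit clause (¬idle) forces idle = False.
In (¬fog ∨ ¬hot ∨ idle ∨ ¬valve) only ¬valve is left, so valve = False.
In (¬heat ∨ idle) only ¬heat is left, so heat = False.
In (busy ∨ heat) only busy is left, so busy = True.
All clauses satisfied.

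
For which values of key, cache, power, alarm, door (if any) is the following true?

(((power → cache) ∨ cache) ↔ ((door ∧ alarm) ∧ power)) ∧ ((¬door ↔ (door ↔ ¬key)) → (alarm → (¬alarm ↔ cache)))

key=T, cache=F, power=T, alarm=F, door=F

  ((power → cache) ∨ cache) ↔ ((door ∧ alarm) ∧ power) = True
    (power → cache) ∨ cache = False
      power → cache = False
    (door ∧ alarm) ∧ power = False
      door ∧ alarm = False
  (¬door ↔ (door ↔ ¬key)) → (alarm → (¬alarm ↔ cache)) = True
    ¬door ↔ (door ↔ ¬key) = True
      ¬door = True
      door ↔ ¬key = True
        ¬key = False
    alarm → (¬alarm ↔ cache) = True
      ¬alarm ↔ cache = False
        ¬alarm = True
Both conjuncts True, so the formula holds.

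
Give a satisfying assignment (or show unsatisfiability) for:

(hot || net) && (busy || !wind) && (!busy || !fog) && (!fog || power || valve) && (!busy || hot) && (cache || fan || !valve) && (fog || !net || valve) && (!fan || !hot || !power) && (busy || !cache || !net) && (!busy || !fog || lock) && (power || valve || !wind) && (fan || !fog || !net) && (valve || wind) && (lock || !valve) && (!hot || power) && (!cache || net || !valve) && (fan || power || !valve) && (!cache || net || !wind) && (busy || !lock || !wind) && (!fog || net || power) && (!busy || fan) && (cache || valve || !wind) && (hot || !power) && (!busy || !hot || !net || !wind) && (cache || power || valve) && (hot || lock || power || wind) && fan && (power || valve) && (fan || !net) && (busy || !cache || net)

Unit clause (fan) forces fan = True.
Set fog = False.
Try valve = False:
  (fog || !net || valve) forces net = False.
  (hot || net) forces hot = True.
  (!fan || !hot || !power) forces power = False.
  clause (!hot || power) is falsified — backtrack.
So valve = True.
  then (lock || !valve) forces lock = True.
Set net = True.
Try hot = True:
  (!fan || !hot || !power) forces power = False.
  clause (!hot || power) is falsified — backtrack.
So hot = False.
  then (!busy || hot) forces busy = False.
  then (busy || !cache || !net) forces cache = False.
  then (busy || !lock || !wind) forces wind = False.
  then (hot || !power) forces power = False.
All clauses satisfied.

fog = False, valve = True, lock = True, net = True, hot = False, fan = True, power = False, busy = False, wind = False, cache = False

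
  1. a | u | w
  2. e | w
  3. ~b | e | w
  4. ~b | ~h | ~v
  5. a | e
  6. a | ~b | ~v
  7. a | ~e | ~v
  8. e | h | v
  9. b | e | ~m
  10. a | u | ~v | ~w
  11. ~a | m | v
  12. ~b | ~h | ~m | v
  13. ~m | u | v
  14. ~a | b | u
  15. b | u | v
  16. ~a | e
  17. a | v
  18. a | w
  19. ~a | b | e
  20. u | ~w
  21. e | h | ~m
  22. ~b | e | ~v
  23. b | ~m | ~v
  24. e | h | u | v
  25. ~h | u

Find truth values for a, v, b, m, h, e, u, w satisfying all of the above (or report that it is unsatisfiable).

Set a = True.
  then (~a | e) forces e = True.
Set v = False.
  then (~a | m | v) forces m = True.
  then (~m | u | v) forces u = True.
Set b = True.
  then (~b | ~h | ~m | v) forces h = False.
Set w = False.
All clauses satisfied.

a = True; v = False; b = True; m = True; h = False; e = True; u = True; w = False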